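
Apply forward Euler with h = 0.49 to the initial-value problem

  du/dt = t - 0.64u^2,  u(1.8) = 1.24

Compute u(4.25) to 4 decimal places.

Euler: u_{n+1} = u_n + h·f(t_n, u_n).
t=1.800000, u=1.240000: f=0.815936 → u ← 1.240000 + 0.49·0.815936 = 1.639809
t=2.290000, u=1.639809: f=0.569058 → u ← 1.639809 + 0.49·0.569058 = 1.918647
t=2.780000, u=1.918647: f=0.424028 → u ← 1.918647 + 0.49·0.424028 = 2.126421
t=3.270000, u=2.126421: f=0.376134 → u ← 2.126421 + 0.49·0.376134 = 2.310727
t=3.760000, u=2.310727: f=0.342747 → u ← 2.310727 + 0.49·0.342747 = 2.478673
u(4.25) ≈ 2.4787

2.4787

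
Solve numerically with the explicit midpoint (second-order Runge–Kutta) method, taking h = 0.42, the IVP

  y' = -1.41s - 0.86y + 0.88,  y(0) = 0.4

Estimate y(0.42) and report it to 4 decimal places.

0.4601

Midpoint: k1 = f(s_n, y_n); k2 = f(s_n + h/2, y_n + (h/2)·k1); y_{n+1} = y_n + h·k2.
s=0.000000, y=0.400000:
  k1 = f(0.000000, 0.400000) = 0.536000
  k2 = f(0.210000, 0.512560) = 0.143098
  y ← 0.400000 + 0.42·0.143098 = 0.460101
y(0.42) ≈ 0.4601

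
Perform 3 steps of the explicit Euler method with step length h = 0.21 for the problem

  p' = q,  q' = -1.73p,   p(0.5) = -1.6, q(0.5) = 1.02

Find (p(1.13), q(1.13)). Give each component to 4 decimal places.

Euler on (p,q): p_{n+1} = p_n + h·p', q_{n+1} = q_n + h·q'.
0.500000: (-1.600000, 1.020000); f=(1.020000, 2.768000) → (-1.385800, 1.601280)
0.710000: (-1.385800, 1.601280); f=(1.601280, 2.397434) → (-1.049531, 2.104741)
0.920000: (-1.049531, 2.104741); f=(2.104741, 1.815689) → (-0.607536, 2.486036)
(p(1.13), q(1.13)) ≈ (-0.6075, 2.4860)

-0.6075, 2.4860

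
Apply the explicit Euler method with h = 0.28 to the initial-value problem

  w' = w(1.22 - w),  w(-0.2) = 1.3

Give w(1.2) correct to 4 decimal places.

1.2291

Euler: w_{n+1} = w_n + h·f(t_n, w_n).
t=-0.200000, w=1.300000: f=-0.104000 → w ← 1.300000 + 0.28·(-0.104000) = 1.270880
t=0.080000, w=1.270880: f=-0.064662 → w ← 1.270880 + 0.28·(-0.064662) = 1.252775
t=0.360000, w=1.252775: f=-0.041059 → w ← 1.252775 + 0.28·(-0.041059) = 1.241278
t=0.640000, w=1.241278: f=-0.026412 → w ← 1.241278 + 0.28·(-0.026412) = 1.233883
t=0.920000, w=1.233883: f=-0.017130 → w ← 1.233883 + 0.28·(-0.017130) = 1.229086
w(1.2) ≈ 1.2291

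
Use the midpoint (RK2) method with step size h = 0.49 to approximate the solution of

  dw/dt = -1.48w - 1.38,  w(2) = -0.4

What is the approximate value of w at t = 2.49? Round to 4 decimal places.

Midpoint: k1 = f(t_n, w_n); k2 = f(t_n + h/2, w_n + (h/2)·k1); w_{n+1} = w_n + h·k2.
t=2.000000, w=-0.400000:
  k1 = f(2.000000, -0.400000) = -0.788000
  k2 = f(2.245000, -0.593060) = -0.502271
  w ← -0.400000 + 0.49·(-0.502271) = -0.646113
w(2.49) ≈ -0.6461

-0.6461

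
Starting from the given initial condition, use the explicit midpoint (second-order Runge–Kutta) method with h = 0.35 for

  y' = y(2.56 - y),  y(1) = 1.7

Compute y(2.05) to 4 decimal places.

2.4495

Midpoint: k1 = f(x_n, y_n); k2 = f(x_n + h/2, y_n + (h/2)·k1); y_{n+1} = y_n + h·k2.
x=1.000000, y=1.700000:
  k1 = f(1.000000, 1.700000) = 1.462000
  k2 = f(1.175000, 1.955850) = 1.181627
  y ← 1.700000 + 0.35·1.181627 = 2.113569
x=1.350000, y=2.113569:
  k1 = f(1.350000, 2.113569) = 0.943562
  k2 = f(1.525000, 2.278693) = 0.641013
  y ← 2.113569 + 0.35·0.641013 = 2.337924
x=1.700000, y=2.337924:
  k1 = f(1.700000, 2.337924) = 0.519197
  k2 = f(1.875000, 2.428783) = 0.318697
  y ← 2.337924 + 0.35·0.318697 = 2.449468
y(2.05) ≈ 2.4495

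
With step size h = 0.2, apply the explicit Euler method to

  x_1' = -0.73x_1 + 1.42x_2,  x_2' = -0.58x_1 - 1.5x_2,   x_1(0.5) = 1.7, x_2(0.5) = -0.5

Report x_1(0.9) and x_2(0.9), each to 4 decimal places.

0.9632, -0.5350

Euler on (x_1,x_2): x_1_{n+1} = x_1_n + h·x_1', x_2_{n+1} = x_2_n + h·x_2'.
0.500000: (1.700000, -0.500000); f=(-1.951000, -0.236000) → (1.309800, -0.547200)
0.700000: (1.309800, -0.547200); f=(-1.733178, 0.061116) → (0.963164, -0.534977)
(x_1(0.9), x_2(0.9)) ≈ (0.9632, -0.5350)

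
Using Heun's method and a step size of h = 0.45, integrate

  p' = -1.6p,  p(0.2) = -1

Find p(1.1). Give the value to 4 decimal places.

Heun: k1 = f(x_n, p_n); k2 = f(x_n + h, p_n + h·k1); p_{n+1} = p_n + (h/2)·(k1 + k2).
x=0.200000, p=-1.000000:
  k1 = f(0.200000, -1.000000) = 1.600000
  k2 = f(0.650000, -0.280000) = 0.448000
  p ← -1.000000 + (0.45/2)·(1.600000 + 0.448000) = -0.539200
x=0.650000, p=-0.539200:
  k1 = f(0.650000, -0.539200) = 0.862720
  k2 = f(1.100000, -0.150976) = 0.241562
  p ← -0.539200 + (0.45/2)·(0.862720 + 0.241562) = -0.290737
p(1.1) ≈ -0.2907

-0.2907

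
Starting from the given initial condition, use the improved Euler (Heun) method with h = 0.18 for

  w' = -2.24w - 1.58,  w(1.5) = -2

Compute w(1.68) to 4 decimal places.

Heun: k1 = f(s_n, w_n); k2 = f(s_n + h, w_n + h·k1); w_{n+1} = w_n + (h/2)·(k1 + k2).
s=1.500000, w=-2.000000:
  k1 = f(1.500000, -2.000000) = 2.900000
  k2 = f(1.680000, -1.478000) = 1.730720
  w ← -2.000000 + (0.18/2)·(2.900000 + 1.730720) = -1.583235
w(1.68) ≈ -1.5832

-1.5832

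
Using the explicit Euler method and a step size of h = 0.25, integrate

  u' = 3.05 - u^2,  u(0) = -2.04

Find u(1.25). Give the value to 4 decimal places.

Euler: u_{n+1} = u_n + h·f(t_n, u_n).
t=0.000000, u=-2.040000: f=-1.111600 → u ← -2.040000 + 0.25·(-1.111600) = -2.317900
t=0.250000, u=-2.317900: f=-2.322660 → u ← -2.317900 + 0.25·(-2.322660) = -2.898565
t=0.500000, u=-2.898565: f=-5.351680 → u ← -2.898565 + 0.25·(-5.351680) = -4.236485
t=0.750000, u=-4.236485: f=-14.897805 → u ← -4.236485 + 0.25·(-14.897805) = -7.960936
t=1.000000, u=-7.960936: f=-60.326507 → u ← -7.960936 + 0.25·(-60.326507) = -23.042563
u(1.25) ≈ -23.0426

-23.0426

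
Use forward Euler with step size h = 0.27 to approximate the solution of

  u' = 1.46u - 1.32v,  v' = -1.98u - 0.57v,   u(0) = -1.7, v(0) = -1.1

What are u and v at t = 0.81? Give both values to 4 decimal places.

Euler on (u,v): u_{n+1} = u_n + h·u', v_{n+1} = v_n + h·v'.
0.000000: (-1.700000, -1.100000); f=(-1.030000, 3.993000) → (-1.978100, -0.021890)
0.270000: (-1.978100, -0.021890); f=(-2.859131, 3.929115) → (-2.750065, 1.038971)
0.540000: (-2.750065, 1.038971); f=(-5.386537, 4.852916) → (-4.204431, 2.349258)
(u(0.81), v(0.81)) ≈ (-4.2044, 2.3493)

-4.2044, 2.3493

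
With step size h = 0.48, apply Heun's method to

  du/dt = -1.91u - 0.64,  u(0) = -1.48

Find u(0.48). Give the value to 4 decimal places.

Heun: k1 = f(t_n, u_n); k2 = f(t_n + h, u_n + h·k1); u_{n+1} = u_n + (h/2)·(k1 + k2).
t=0.000000, u=-1.480000:
  k1 = f(0.000000, -1.480000) = 2.186800
  k2 = f(0.480000, -0.430336) = 0.181942
  u ← -1.480000 + (0.48/2)·(2.186800 + 0.181942) = -0.911502
u(0.48) ≈ -0.9115

-0.9115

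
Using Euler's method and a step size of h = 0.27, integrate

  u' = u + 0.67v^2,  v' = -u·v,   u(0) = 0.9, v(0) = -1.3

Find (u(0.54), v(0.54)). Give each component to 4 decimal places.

2.0151, -0.5992

Euler on (u,v): u_{n+1} = u_n + h·u', v_{n+1} = v_n + h·v'.
0.000000: (0.900000, -1.300000); f=(2.032300, 1.170000) → (1.448721, -0.984100)
0.270000: (1.448721, -0.984100); f=(2.097584, 1.425686) → (2.015069, -0.599165)
(u(0.54), v(0.54)) ≈ (2.0151, -0.5992)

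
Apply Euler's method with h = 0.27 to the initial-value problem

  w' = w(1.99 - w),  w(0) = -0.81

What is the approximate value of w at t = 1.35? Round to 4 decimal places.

Euler: w_{n+1} = w_n + h·f(t_n, w_n).
t=0.000000, w=-0.810000: f=-2.268000 → w ← -0.810000 + 0.27·(-2.268000) = -1.422360
t=0.270000, w=-1.422360: f=-4.853604 → w ← -1.422360 + 0.27·(-4.853604) = -2.732833
t=0.540000, w=-2.732833: f=-12.906715 → w ← -2.732833 + 0.27·(-12.906715) = -6.217646
t=0.810000, w=-6.217646: f=-51.032241 → w ← -6.217646 + 0.27·(-51.032241) = -19.996351
t=1.080000, w=-19.996351: f=-439.646812 → w ← -19.996351 + 0.27·(-439.646812) = -138.700991
w(1.35) ≈ -138.7010

-138.7010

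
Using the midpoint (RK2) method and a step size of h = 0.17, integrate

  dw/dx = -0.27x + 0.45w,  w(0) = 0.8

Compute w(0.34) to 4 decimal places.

Midpoint: k1 = f(x_n, w_n); k2 = f(x_n + h/2, w_n + (h/2)·k1); w_{n+1} = w_n + h·k2.
x=0.000000, w=0.800000:
  k1 = f(0.000000, 0.800000) = 0.360000
  k2 = f(0.085000, 0.830600) = 0.350820
  w ← 0.800000 + 0.17·0.350820 = 0.859639
x=0.170000, w=0.859639:
  k1 = f(0.170000, 0.859639) = 0.340938
  k2 = f(0.255000, 0.888619) = 0.331029
  w ← 0.859639 + 0.17·0.331029 = 0.915914
w(0.34) ≈ 0.9159

0.9159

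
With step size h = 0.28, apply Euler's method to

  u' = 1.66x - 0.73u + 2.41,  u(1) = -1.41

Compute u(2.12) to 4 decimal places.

Euler: u_{n+1} = u_n + h·f(x_n, u_n).
x=1.000000, u=-1.410000: f=5.099300 → u ← -1.410000 + 0.28·5.099300 = 0.017804
x=1.280000, u=0.017804: f=4.521803 → u ← 0.017804 + 0.28·4.521803 = 1.283909
x=1.560000, u=1.283909: f=4.062347 → u ← 1.283909 + 0.28·4.062347 = 2.421366
x=1.840000, u=2.421366: f=3.696803 → u ← 2.421366 + 0.28·3.696803 = 3.456471
u(2.12) ≈ 3.4565

3.4565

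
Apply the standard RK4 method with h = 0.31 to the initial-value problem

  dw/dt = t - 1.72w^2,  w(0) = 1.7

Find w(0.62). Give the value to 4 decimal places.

RK4: k1 = f(t_n, w_n); k2 = f(t_n + h/2, w_n + (h/2)·k1); k3 = f(t_n + h/2, w_n + (h/2)·k2); k4 = f(t_n + h, w_n + h·k3); w_{n+1} = w_n + (h/6)·(k1 + 2k2 + 2k3 + k4).
t=0.000000, w=1.700000:
  k1 = f(0.000000, 1.700000) = -4.970800
  k2 = f(0.155000, 0.929526) = -1.331112
  k3 = f(0.155000, 1.493678) = -3.682445
  k4 = f(0.310000, 0.558442) = -0.226395
  w ← 1.700000 + (0.31/6)·(k1 + 2k2 + 2k3 + k4) = 0.913411
t=0.310000, w=0.913411:
  k1 = f(0.310000, 0.913411) = -1.125029
  k2 = f(0.465000, 0.739031) = -0.474407
  k3 = f(0.465000, 0.839878) = -0.748278
  k4 = f(0.620000, 0.681444) = -0.178710
  w ← 0.913411 + (0.31/6)·(k1 + 2k2 + 2k3 + k4) = 0.719707
w(0.62) ≈ 0.7197

0.7197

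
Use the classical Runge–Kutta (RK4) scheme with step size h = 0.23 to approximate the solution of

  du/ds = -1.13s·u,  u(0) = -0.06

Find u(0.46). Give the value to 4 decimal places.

RK4: k1 = f(s_n, u_n); k2 = f(s_n + h/2, u_n + (h/2)·k1); k3 = f(s_n + h/2, u_n + (h/2)·k2); k4 = f(s_n + h, u_n + h·k3); u_{n+1} = u_n + (h/6)·(k1 + 2k2 + 2k3 + k4).
s=0.000000, u=-0.060000:
  k1 = f(0.000000, -0.060000) = 0.000000
  k2 = f(0.115000, -0.060000) = 0.007797
  k3 = f(0.115000, -0.059103) = 0.007680
  k4 = f(0.230000, -0.058233) = 0.015135
  u ← -0.060000 + (0.23/6)·(k1 + 2k2 + 2k3 + k4) = -0.058233
s=0.230000, u=-0.058233:
  k1 = f(0.230000, -0.058233) = 0.015135
  k2 = f(0.345000, -0.056493) = 0.022024
  k3 = f(0.345000, -0.055700) = 0.021715
  k4 = f(0.460000, -0.053239) = 0.027674
  u ← -0.058233 + (0.23/6)·(k1 + 2k2 + 2k3 + k4) = -0.053239
u(0.46) ≈ -0.0532

-0.0532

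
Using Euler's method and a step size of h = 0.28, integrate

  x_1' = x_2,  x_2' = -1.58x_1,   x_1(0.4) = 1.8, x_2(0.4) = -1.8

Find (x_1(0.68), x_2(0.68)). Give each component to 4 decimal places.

1.2960, -2.5963

Euler on (x_1,x_2): x_1_{n+1} = x_1_n + h·x_1', x_2_{n+1} = x_2_n + h·x_2'.
0.400000: (1.800000, -1.800000); f=(-1.800000, -2.844000) → (1.296000, -2.596320)
(x_1(0.68), x_2(0.68)) ≈ (1.2960, -2.5963)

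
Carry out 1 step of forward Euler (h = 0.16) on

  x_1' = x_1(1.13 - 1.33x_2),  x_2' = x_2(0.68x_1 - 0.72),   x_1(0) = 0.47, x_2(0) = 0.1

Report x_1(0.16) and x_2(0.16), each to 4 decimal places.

Euler on (x_1,x_2): x_1_{n+1} = x_1_n + h·x_1', x_2_{n+1} = x_2_n + h·x_2'.
0.000000: (0.470000, 0.100000); f=(0.468590, -0.040040) → (0.544974, 0.093594)
(x_1(0.16), x_2(0.16)) ≈ (0.5450, 0.0936)

0.5450, 0.0936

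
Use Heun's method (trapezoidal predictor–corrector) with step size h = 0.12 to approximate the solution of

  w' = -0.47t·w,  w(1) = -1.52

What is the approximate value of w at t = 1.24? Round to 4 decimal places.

-1.3397

Heun: k1 = f(t_n, w_n); k2 = f(t_n + h, w_n + h·k1); w_{n+1} = w_n + (h/2)·(k1 + k2).
t=1.000000, w=-1.520000:
  k1 = f(1.000000, -1.520000) = 0.714400
  k2 = f(1.120000, -1.434272) = 0.755001
  w ← -1.520000 + (0.12/2)·(0.714400 + 0.755001) = -1.431836
t=1.120000, w=-1.431836:
  k1 = f(1.120000, -1.431836) = 0.753718
  k2 = f(1.240000, -1.341390) = 0.781762
  w ← -1.431836 + (0.12/2)·(0.753718 + 0.781762) = -1.339707
w(1.24) ≈ -1.3397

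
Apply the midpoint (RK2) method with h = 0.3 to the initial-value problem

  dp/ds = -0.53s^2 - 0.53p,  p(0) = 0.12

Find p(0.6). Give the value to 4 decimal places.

Midpoint: k1 = f(s_n, p_n); k2 = f(s_n + h/2, p_n + (h/2)·k1); p_{n+1} = p_n + h·k2.
s=0.000000, p=0.120000:
  k1 = f(0.000000, 0.120000) = -0.063600
  k2 = f(0.150000, 0.110460) = -0.070469
  p ← 0.120000 + 0.3·(-0.070469) = 0.098859
s=0.300000, p=0.098859:
  k1 = f(0.300000, 0.098859) = -0.100095
  k2 = f(0.450000, 0.083845) = -0.151763
  p ← 0.098859 + 0.3·(-0.151763) = 0.053330
p(0.6) ≈ 0.0533

0.0533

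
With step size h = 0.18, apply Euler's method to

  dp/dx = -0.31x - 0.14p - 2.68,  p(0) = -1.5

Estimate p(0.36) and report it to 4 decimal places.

Euler: p_{n+1} = p_n + h·f(x_n, p_n).
x=0.000000, p=-1.500000: f=-2.470000 → p ← -1.500000 + 0.18·(-2.470000) = -1.944600
x=0.180000, p=-1.944600: f=-2.463556 → p ← -1.944600 + 0.18·(-2.463556) = -2.388040
p(0.36) ≈ -2.3880

-2.3880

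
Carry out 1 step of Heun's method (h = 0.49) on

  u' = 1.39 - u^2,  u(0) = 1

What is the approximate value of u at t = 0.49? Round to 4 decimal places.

Heun: k1 = f(t_n, u_n); k2 = f(t_n + h, u_n + h·k1); u_{n+1} = u_n + (h/2)·(k1 + k2).
t=0.000000, u=1.000000:
  k1 = f(0.000000, 1.000000) = 0.390000
  k2 = f(0.490000, 1.191100) = -0.028719
  u ← 1.000000 + (0.49/2)·(0.390000 + (-0.028719)) = 1.088514
u(0.49) ≈ 1.0885

1.0885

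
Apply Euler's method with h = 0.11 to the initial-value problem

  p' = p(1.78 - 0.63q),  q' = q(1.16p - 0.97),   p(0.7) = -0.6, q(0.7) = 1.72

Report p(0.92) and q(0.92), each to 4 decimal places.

-0.7096, 1.1391

Euler on (p,q): p_{n+1} = p_n + h·p', q_{n+1} = q_n + h·q'.
0.700000: (-0.600000, 1.720000); f=(-0.417840, -2.865520) → (-0.645962, 1.404793)
0.810000: (-0.645962, 1.404793); f=(-0.578124, -2.415283) → (-0.709556, 1.139112)
(p(0.92), q(0.92)) ≈ (-0.7096, 1.1391)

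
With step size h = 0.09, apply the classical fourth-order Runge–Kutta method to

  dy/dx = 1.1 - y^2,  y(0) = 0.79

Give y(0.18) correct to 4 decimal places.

RK4: k1 = f(x_n, y_n); k2 = f(x_n + h/2, y_n + (h/2)·k1); k3 = f(x_n + h/2, y_n + (h/2)·k2); k4 = f(x_n + h, y_n + h·k3); y_{n+1} = y_n + (h/6)·(k1 + 2k2 + 2k3 + k4).
x=0.000000, y=0.790000:
  k1 = f(0.000000, 0.790000) = 0.475900
  k2 = f(0.045000, 0.811416) = 0.441605
  k3 = f(0.045000, 0.809872) = 0.444107
  k4 = f(0.090000, 0.829970) = 0.411150
  y ← 0.790000 + (0.09/6)·(k1 + 2k2 + 2k3 + k4) = 0.829877
x=0.090000, y=0.829877:
  k1 = f(0.090000, 0.829877) = 0.411304
  k2 = f(0.135000, 0.848386) = 0.380242
  k3 = f(0.135000, 0.846988) = 0.382611
  k4 = f(0.180000, 0.864312) = 0.352965
  y ← 0.829877 + (0.09/6)·(k1 + 2k2 + 2k3 + k4) = 0.864227
y(0.18) ≈ 0.8642

0.8642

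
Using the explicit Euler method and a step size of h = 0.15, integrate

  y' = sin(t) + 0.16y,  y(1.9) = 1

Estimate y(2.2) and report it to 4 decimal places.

1.3270

Euler: y_{n+1} = y_n + h·f(t_n, y_n).
t=1.900000, y=1.000000: f=1.106300 → y ← 1.000000 + 0.15·1.106300 = 1.165945
t=2.050000, y=1.165945: f=1.073914 → y ← 1.165945 + 0.15·1.073914 = 1.327032
y(2.2) ≈ 1.3270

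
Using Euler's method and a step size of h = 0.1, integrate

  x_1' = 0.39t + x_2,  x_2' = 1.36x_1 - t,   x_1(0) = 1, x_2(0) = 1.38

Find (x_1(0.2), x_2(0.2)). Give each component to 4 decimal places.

Euler on (x_1,x_2): x_1_{n+1} = x_1_n + h·x_1', x_2_{n+1} = x_2_n + h·x_2'.
0.000000: (1.000000, 1.380000); f=(1.380000, 1.360000) → (1.138000, 1.516000)
0.100000: (1.138000, 1.516000); f=(1.555000, 1.447680) → (1.293500, 1.660768)
(x_1(0.2), x_2(0.2)) ≈ (1.2935, 1.6608)

1.2935, 1.6608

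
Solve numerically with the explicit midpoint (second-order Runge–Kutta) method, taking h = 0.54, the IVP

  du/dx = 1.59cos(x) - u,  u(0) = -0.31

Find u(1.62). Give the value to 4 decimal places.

0.4666

Midpoint: k1 = f(x_n, u_n); k2 = f(x_n + h/2, u_n + (h/2)·k1); u_{n+1} = u_n + h·k2.
x=0.000000, u=-0.310000:
  k1 = f(0.000000, -0.310000) = 1.900000
  k2 = f(0.270000, 0.203000) = 1.329396
  u ← -0.310000 + 0.54·1.329396 = 0.407874
x=0.540000, u=0.407874:
  k1 = f(0.540000, 0.407874) = 0.955883
  k2 = f(0.810000, 0.665962) = 0.430340
  u ← 0.407874 + 0.54·0.430340 = 0.640257
x=1.080000, u=0.640257:
  k1 = f(1.080000, 0.640257) = 0.109155
  k2 = f(1.350000, 0.669729) = -0.321509
  u ← 0.640257 + 0.54·(-0.321509) = 0.466643
u(1.62) ≈ 0.4666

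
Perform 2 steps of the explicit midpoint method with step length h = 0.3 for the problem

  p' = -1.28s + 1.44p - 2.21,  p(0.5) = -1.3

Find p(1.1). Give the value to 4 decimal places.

-5.9356

Midpoint: k1 = f(s_n, p_n); k2 = f(s_n + h/2, p_n + (h/2)·k1); p_{n+1} = p_n + h·k2.
s=0.500000, p=-1.300000:
  k1 = f(0.500000, -1.300000) = -4.722000
  k2 = f(0.650000, -2.008300) = -5.933952
  p ← -1.300000 + 0.3·(-5.933952) = -3.080186
s=0.800000, p=-3.080186:
  k1 = f(0.800000, -3.080186) = -7.669467
  k2 = f(0.950000, -4.230606) = -9.518072
  p ← -3.080186 + 0.3·(-9.518072) = -5.935607
p(1.1) ≈ -5.9356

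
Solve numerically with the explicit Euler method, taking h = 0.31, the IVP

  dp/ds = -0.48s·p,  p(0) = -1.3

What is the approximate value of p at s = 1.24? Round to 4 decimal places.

-0.9699

Euler: p_{n+1} = p_n + h·f(s_n, p_n).
s=0.000000, p=-1.300000: f=0.000000 → p ← -1.300000 + 0.31·0.000000 = -1.300000
s=0.310000, p=-1.300000: f=0.193440 → p ← -1.300000 + 0.31·0.193440 = -1.240034
s=0.620000, p=-1.240034: f=0.369034 → p ← -1.240034 + 0.31·0.369034 = -1.125633
s=0.930000, p=-1.125633: f=0.502483 → p ← -1.125633 + 0.31·0.502483 = -0.969863
p(1.24) ≈ -0.9699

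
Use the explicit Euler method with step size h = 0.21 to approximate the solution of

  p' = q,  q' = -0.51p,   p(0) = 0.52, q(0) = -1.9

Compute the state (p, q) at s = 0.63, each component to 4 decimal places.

Euler on (p,q): p_{n+1} = p_n + h·p', q_{n+1} = q_n + h·q'.
0.000000: (0.520000, -1.900000); f=(-1.900000, -0.265200) → (0.121000, -1.955692)
0.210000: (0.121000, -1.955692); f=(-1.955692, -0.061710) → (-0.289695, -1.968651)
0.420000: (-0.289695, -1.968651); f=(-1.968651, 0.147745) → (-0.703112, -1.937625)
(p(0.63), q(0.63)) ≈ (-0.7031, -1.9376)

-0.7031, -1.9376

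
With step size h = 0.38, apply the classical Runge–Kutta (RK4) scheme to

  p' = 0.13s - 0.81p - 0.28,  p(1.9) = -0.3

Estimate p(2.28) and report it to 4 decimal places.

RK4: k1 = f(s_n, p_n); k2 = f(s_n + h/2, p_n + (h/2)·k1); k3 = f(s_n + h/2, p_n + (h/2)·k2); k4 = f(s_n + h, p_n + h·k3); p_{n+1} = p_n + (h/6)·(k1 + 2k2 + 2k3 + k4).
s=1.900000, p=-0.300000:
  k1 = f(1.900000, -0.300000) = 0.210000
  k2 = f(2.090000, -0.260100) = 0.202381
  k3 = f(2.090000, -0.261548) = 0.203554
  k4 = f(2.280000, -0.222650) = 0.196746
  p ← -0.300000 + (0.38/6)·(k1 + 2k2 + 2k3 + k4) = -0.222821
p(2.28) ≈ -0.2228

-0.2228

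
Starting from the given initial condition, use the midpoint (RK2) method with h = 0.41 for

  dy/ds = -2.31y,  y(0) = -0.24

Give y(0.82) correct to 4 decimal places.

Midpoint: k1 = f(s_n, y_n); k2 = f(s_n + h/2, y_n + (h/2)·k1); y_{n+1} = y_n + h·k2.
s=0.000000, y=-0.240000:
  k1 = f(0.000000, -0.240000) = 0.554400
  k2 = f(0.205000, -0.126348) = 0.291864
  y ← -0.240000 + 0.41·0.291864 = -0.120336
s=0.410000, y=-0.120336:
  k1 = f(0.410000, -0.120336) = 0.277976
  k2 = f(0.615000, -0.063351) = 0.146340
  y ← -0.120336 + 0.41·0.146340 = -0.060336
y(0.82) ≈ -0.0603

-0.0603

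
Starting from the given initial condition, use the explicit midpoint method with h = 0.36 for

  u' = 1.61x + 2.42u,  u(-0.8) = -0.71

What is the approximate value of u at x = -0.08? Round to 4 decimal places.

Midpoint: k1 = f(x_n, u_n); k2 = f(x_n + h/2, u_n + (h/2)·k1); u_{n+1} = u_n + h·k2.
x=-0.800000, u=-0.710000:
  k1 = f(-0.800000, -0.710000) = -3.006200
  k2 = f(-0.620000, -1.251116) = -4.025901
  u ← -0.710000 + 0.36·(-4.025901) = -2.159324
x=-0.440000, u=-2.159324:
  k1 = f(-0.440000, -2.159324) = -5.933965
  k2 = f(-0.260000, -3.227438) = -8.229000
  u ← -2.159324 + 0.36·(-8.229000) = -5.121764
u(-0.08) ≈ -5.1218

-5.1218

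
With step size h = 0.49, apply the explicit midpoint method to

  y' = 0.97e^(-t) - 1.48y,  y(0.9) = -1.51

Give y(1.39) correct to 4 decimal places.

-0.7308

Midpoint: k1 = f(t_n, y_n); k2 = f(t_n + h/2, y_n + (h/2)·k1); y_{n+1} = y_n + h·k2.
t=0.900000, y=-1.510000:
  k1 = f(0.900000, -1.510000) = 2.629173
  k2 = f(1.145000, -0.865853) = 1.590139
  y ← -1.510000 + 0.49·1.590139 = -0.730832
y(1.39) ≈ -0.7308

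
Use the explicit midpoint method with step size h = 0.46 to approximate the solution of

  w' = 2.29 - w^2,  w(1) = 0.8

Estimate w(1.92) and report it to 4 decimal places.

1.3633

Midpoint: k1 = f(t_n, w_n); k2 = f(t_n + h/2, w_n + (h/2)·k1); w_{n+1} = w_n + h·k2.
t=1.000000, w=0.800000:
  k1 = f(1.000000, 0.800000) = 1.650000
  k2 = f(1.230000, 1.179500) = 0.898780
  w ← 0.800000 + 0.46·0.898780 = 1.213439
t=1.460000, w=1.213439:
  k1 = f(1.460000, 1.213439) = 0.817567
  k2 = f(1.690000, 1.401479) = 0.325857
  w ← 1.213439 + 0.46·0.325857 = 1.363333
w(1.92) ≈ 1.3633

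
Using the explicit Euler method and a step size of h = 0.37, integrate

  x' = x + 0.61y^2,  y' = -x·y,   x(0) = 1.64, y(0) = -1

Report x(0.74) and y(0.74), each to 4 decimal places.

Euler on (x,y): x_{n+1} = x_n + h·x', y_{n+1} = y_n + h·y'.
0.000000: (1.640000, -1.000000); f=(2.250000, 1.640000) → (2.472500, -0.393200)
0.370000: (2.472500, -0.393200); f=(2.566810, 0.972187) → (3.422220, -0.033491)
(x(0.74), y(0.74)) ≈ (3.4222, -0.0335)

3.4222, -0.0335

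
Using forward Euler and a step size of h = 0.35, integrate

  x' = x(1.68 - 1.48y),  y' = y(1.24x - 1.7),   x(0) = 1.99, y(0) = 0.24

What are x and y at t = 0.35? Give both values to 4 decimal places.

Euler on (x,y): x_{n+1} = x_n + h·x', y_{n+1} = y_n + h·y'.
0.000000: (1.990000, 0.240000); f=(2.636352, 0.184224) → (2.912723, 0.304478)
(x(0.35), y(0.35)) ≈ (2.9127, 0.3045)

2.9127, 0.3045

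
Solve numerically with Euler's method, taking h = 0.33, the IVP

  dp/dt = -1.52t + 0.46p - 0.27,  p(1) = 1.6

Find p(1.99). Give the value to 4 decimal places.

Euler: p_{n+1} = p_n + h·f(t_n, p_n).
t=1.000000, p=1.600000: f=-1.054000 → p ← 1.600000 + 0.33·(-1.054000) = 1.252180
t=1.330000, p=1.252180: f=-1.715597 → p ← 1.252180 + 0.33·(-1.715597) = 0.686033
t=1.660000, p=0.686033: f=-2.477625 → p ← 0.686033 + 0.33·(-2.477625) = -0.131583
p(1.99) ≈ -0.1316

-0.1316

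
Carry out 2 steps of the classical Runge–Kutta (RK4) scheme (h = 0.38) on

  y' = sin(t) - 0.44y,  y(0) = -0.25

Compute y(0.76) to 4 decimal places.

RK4: k1 = f(t_n, y_n); k2 = f(t_n + h/2, y_n + (h/2)·k1); k3 = f(t_n + h/2, y_n + (h/2)·k2); k4 = f(t_n + h, y_n + h·k3); y_{n+1} = y_n + (h/6)·(k1 + 2k2 + 2k3 + k4).
t=0.000000, y=-0.250000:
  k1 = f(0.000000, -0.250000) = 0.110000
  k2 = f(0.190000, -0.229100) = 0.289663
  k3 = f(0.190000, -0.194964) = 0.274643
  k4 = f(0.380000, -0.145636) = 0.435000
  y ← -0.250000 + (0.38/6)·(k1 + 2k2 + 2k3 + k4) = -0.144005
t=0.380000, y=-0.144005:
  k1 = f(0.380000, -0.144005) = 0.434282
  k2 = f(0.570000, -0.061491) = 0.566688
  k3 = f(0.570000, -0.036334) = 0.555619
  k4 = f(0.760000, 0.067131) = 0.659384
  y ← -0.144005 + (0.38/6)·(k1 + 2k2 + 2k3 + k4) = 0.067420
y(0.76) ≈ 0.0674

0.0674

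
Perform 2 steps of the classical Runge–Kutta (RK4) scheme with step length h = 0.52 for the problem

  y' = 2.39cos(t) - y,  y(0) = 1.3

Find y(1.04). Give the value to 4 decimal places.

RK4: k1 = f(t_n, y_n); k2 = f(t_n + h/2, y_n + (h/2)·k1); k3 = f(t_n + h/2, y_n + (h/2)·k2); k4 = f(t_n + h, y_n + h·k3); y_{n+1} = y_n + (h/6)·(k1 + 2k2 + 2k3 + k4).
t=0.000000, y=1.300000:
  k1 = f(0.000000, 1.300000) = 1.090000
  k2 = f(0.260000, 1.583400) = 0.726272
  k3 = f(0.260000, 1.488831) = 0.820841
  k4 = f(0.520000, 1.726837) = 0.347250
  y ← 1.300000 + (0.52/6)·(k1 + 2k2 + 2k3 + k4) = 1.692728
t=0.520000, y=1.692728:
  k1 = f(0.520000, 1.692728) = 0.381360
  k2 = f(0.780000, 1.791882) = -0.092798
  k3 = f(0.780000, 1.668600) = 0.030483
  k4 = f(1.040000, 1.708579) = -0.498713
  y ← 1.692728 + (0.52/6)·(k1 + 2k2 + 2k3 + k4) = 1.671756
y(1.04) ≈ 1.6718

1.6718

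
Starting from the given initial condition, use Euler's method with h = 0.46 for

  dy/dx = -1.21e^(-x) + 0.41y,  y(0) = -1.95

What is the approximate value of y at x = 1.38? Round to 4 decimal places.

-4.7003

Euler: y_{n+1} = y_n + h·f(x_n, y_n).
x=0.000000, y=-1.950000: f=-2.009500 → y ← -1.950000 + 0.46·(-2.009500) = -2.874370
x=0.460000, y=-2.874370: f=-1.942345 → y ← -2.874370 + 0.46·(-1.942345) = -3.767849
x=0.920000, y=-3.767849: f=-2.027026 → y ← -3.767849 + 0.46·(-2.027026) = -4.700281
y(1.38) ≈ -4.7003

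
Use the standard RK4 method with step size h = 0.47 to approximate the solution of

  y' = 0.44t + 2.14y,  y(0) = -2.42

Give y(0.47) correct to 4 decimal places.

RK4: k1 = f(t_n, y_n); k2 = f(t_n + h/2, y_n + (h/2)·k1); k3 = f(t_n + h/2, y_n + (h/2)·k2); k4 = f(t_n + h, y_n + h·k3); y_{n+1} = y_n + (h/6)·(k1 + 2k2 + 2k3 + k4).
t=0.000000, y=-2.420000:
  k1 = f(0.000000, -2.420000) = -5.178800
  k2 = f(0.235000, -3.637018) = -7.679819
  k3 = f(0.235000, -4.224757) = -8.937581
  k4 = f(0.470000, -6.620663) = -13.961419
  y ← -2.420000 + (0.47/6)·(k1 + 2k2 + 2k3 + k4) = -6.522710
y(0.47) ≈ -6.5227

-6.5227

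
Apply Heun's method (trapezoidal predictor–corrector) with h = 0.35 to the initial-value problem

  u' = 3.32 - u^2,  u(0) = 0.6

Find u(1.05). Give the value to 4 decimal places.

1.6638

Heun: k1 = f(x_n, u_n); k2 = f(x_n + h, u_n + h·k1); u_{n+1} = u_n + (h/2)·(k1 + k2).
x=0.000000, u=0.600000:
  k1 = f(0.000000, 0.600000) = 2.960000
  k2 = f(0.350000, 1.636000) = 0.643504
  u ← 0.600000 + (0.35/2)·(2.960000 + 0.643504) = 1.230613
x=0.350000, u=1.230613:
  k1 = f(0.350000, 1.230613) = 1.805591
  k2 = f(0.700000, 1.862570) = -0.149167
  u ← 1.230613 + (0.35/2)·(1.805591 + (-0.149167)) = 1.520487
x=0.700000, u=1.520487:
  k1 = f(0.700000, 1.520487) = 1.008118
  k2 = f(1.050000, 1.873329) = -0.189361
  u ← 1.520487 + (0.35/2)·(1.008118 + (-0.189361)) = 1.663770
u(1.05) ≈ 1.6638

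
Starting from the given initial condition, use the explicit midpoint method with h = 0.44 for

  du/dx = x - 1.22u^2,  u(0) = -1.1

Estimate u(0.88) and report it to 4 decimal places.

Midpoint: k1 = f(x_n, u_n); k2 = f(x_n + h/2, u_n + (h/2)·k1); u_{n+1} = u_n + h·k2.
x=0.000000, u=-1.100000:
  k1 = f(0.000000, -1.100000) = -1.476200
  k2 = f(0.220000, -1.424764) = -2.256542
  u ← -1.100000 + 0.44·(-2.256542) = -2.092878
x=0.440000, u=-2.092878:
  k1 = f(0.440000, -2.092878) = -4.903771
  k2 = f(0.660000, -3.171708) = -11.612874
  u ← -2.092878 + 0.44·(-11.612874) = -7.202543
u(0.88) ≈ -7.2025

-7.2025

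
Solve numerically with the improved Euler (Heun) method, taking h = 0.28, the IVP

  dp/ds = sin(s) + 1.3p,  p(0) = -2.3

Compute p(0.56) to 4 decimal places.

-4.5224

Heun: k1 = f(s_n, p_n); k2 = f(s_n + h, p_n + h·k1); p_{n+1} = p_n + (h/2)·(k1 + k2).
s=0.000000, p=-2.300000:
  k1 = f(0.000000, -2.300000) = -2.990000
  k2 = f(0.280000, -3.137200) = -3.802004
  p ← -2.300000 + (0.28/2)·(-2.990000 + (-3.802004)) = -3.250881
s=0.280000, p=-3.250881:
  k1 = f(0.280000, -3.250881) = -3.949789
  k2 = f(0.560000, -4.356822) = -5.132682
  p ← -3.250881 + (0.28/2)·(-3.949789 + (-5.132682)) = -4.522427
p(0.56) ≈ -4.5224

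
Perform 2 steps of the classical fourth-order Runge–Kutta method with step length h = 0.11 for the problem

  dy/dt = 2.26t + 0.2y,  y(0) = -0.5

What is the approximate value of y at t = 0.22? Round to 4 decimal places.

RK4: k1 = f(t_n, y_n); k2 = f(t_n + h/2, y_n + (h/2)·k1); k3 = f(t_n + h/2, y_n + (h/2)·k2); k4 = f(t_n + h, y_n + h·k3); y_{n+1} = y_n + (h/6)·(k1 + 2k2 + 2k3 + k4).
t=0.000000, y=-0.500000:
  k1 = f(0.000000, -0.500000) = -0.100000
  k2 = f(0.055000, -0.505500) = 0.023200
  k3 = f(0.055000, -0.498724) = 0.024555
  k4 = f(0.110000, -0.497299) = 0.149140
  y ← -0.500000 + (0.11/6)·(k1 + 2k2 + 2k3 + k4) = -0.497348
t=0.110000, y=-0.497348:
  k1 = f(0.110000, -0.497348) = 0.149130
  k2 = f(0.165000, -0.489146) = 0.275071
  k3 = f(0.165000, -0.482219) = 0.276456
  k4 = f(0.220000, -0.466938) = 0.403812
  y ← -0.497348 + (0.11/6)·(k1 + 2k2 + 2k3 + k4) = -0.466988
y(0.22) ≈ -0.4670

-0.4670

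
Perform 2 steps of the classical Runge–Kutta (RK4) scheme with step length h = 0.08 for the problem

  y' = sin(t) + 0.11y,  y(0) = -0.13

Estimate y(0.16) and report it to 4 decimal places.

RK4: k1 = f(t_n, y_n); k2 = f(t_n + h/2, y_n + (h/2)·k1); k3 = f(t_n + h/2, y_n + (h/2)·k2); k4 = f(t_n + h, y_n + h·k3); y_{n+1} = y_n + (h/6)·(k1 + 2k2 + 2k3 + k4).
t=0.000000, y=-0.130000:
  k1 = f(0.000000, -0.130000) = -0.014300
  k2 = f(0.040000, -0.130572) = 0.025626
  k3 = f(0.040000, -0.128975) = 0.025802
  k4 = f(0.080000, -0.127936) = 0.065842
  y ← -0.130000 + (0.08/6)·(k1 + 2k2 + 2k3 + k4) = -0.127941
t=0.080000, y=-0.127941:
  k1 = f(0.080000, -0.127941) = 0.065841
  k2 = f(0.120000, -0.125308) = 0.105928
  k3 = f(0.120000, -0.123704) = 0.106105
  k4 = f(0.160000, -0.119453) = 0.146178
  y ← -0.127941 + (0.08/6)·(k1 + 2k2 + 2k3 + k4) = -0.119460
y(0.16) ≈ -0.1195

-0.1195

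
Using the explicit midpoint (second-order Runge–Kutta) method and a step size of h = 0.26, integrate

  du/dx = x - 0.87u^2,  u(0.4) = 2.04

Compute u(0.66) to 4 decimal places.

1.5832

Midpoint: k1 = f(x_n, u_n); k2 = f(x_n + h/2, u_n + (h/2)·k1); u_{n+1} = u_n + h·k2.
x=0.400000, u=2.040000:
  k1 = f(0.400000, 2.040000) = -3.220592
  k2 = f(0.530000, 1.621323) = -1.756959
  u ← 2.040000 + 0.26·(-1.756959) = 1.583191
u(0.66) ≈ 1.5832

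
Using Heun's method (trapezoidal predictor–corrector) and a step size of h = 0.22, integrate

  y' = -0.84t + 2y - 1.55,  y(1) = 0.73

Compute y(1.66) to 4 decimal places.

Heun: k1 = f(t_n, y_n); k2 = f(t_n + h, y_n + h·k1); y_{n+1} = y_n + (h/2)·(k1 + k2).
t=1.000000, y=0.730000:
  k1 = f(1.000000, 0.730000) = -0.930000
  k2 = f(1.220000, 0.525400) = -1.524000
  y ← 0.730000 + (0.22/2)·(-0.930000 + (-1.524000)) = 0.460060
t=1.220000, y=0.460060:
  k1 = f(1.220000, 0.460060) = -1.654680
  k2 = f(1.440000, 0.096030) = -2.567539
  y ← 0.460060 + (0.22/2)·(-1.654680 + (-2.567539)) = -0.004384
t=1.440000, y=-0.004384:
  k1 = f(1.440000, -0.004384) = -2.768368
  k2 = f(1.660000, -0.613425) = -4.171250
  y ← -0.004384 + (0.22/2)·(-2.768368 + (-4.171250)) = -0.767742
y(1.66) ≈ -0.7677

-0.7677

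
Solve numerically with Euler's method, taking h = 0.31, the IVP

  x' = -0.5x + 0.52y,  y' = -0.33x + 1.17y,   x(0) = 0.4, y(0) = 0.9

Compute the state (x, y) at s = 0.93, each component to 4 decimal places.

0.7589, 2.0728

Euler on (x,y): x_{n+1} = x_n + h·x', y_{n+1} = y_n + h·y'.
0.000000: (0.400000, 0.900000); f=(0.268000, 0.921000) → (0.483080, 1.185510)
0.310000: (0.483080, 1.185510); f=(0.374925, 1.227630) → (0.599307, 1.566075)
0.620000: (0.599307, 1.566075); f=(0.514706, 1.634537) → (0.758866, 2.072782)
(x(0.93), y(0.93)) ≈ (0.7589, 2.0728)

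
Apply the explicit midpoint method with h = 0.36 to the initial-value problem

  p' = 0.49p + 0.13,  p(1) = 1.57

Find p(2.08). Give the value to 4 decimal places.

2.8428

Midpoint: k1 = f(t_n, p_n); k2 = f(t_n + h/2, p_n + (h/2)·k1); p_{n+1} = p_n + h·k2.
t=1.000000, p=1.570000:
  k1 = f(1.000000, 1.570000) = 0.899300
  k2 = f(1.180000, 1.731874) = 0.978618
  p ← 1.570000 + 0.36·0.978618 = 1.922303
t=1.360000, p=1.922303:
  k1 = f(1.360000, 1.922303) = 1.071928
  k2 = f(1.540000, 2.115250) = 1.166472
  p ← 1.922303 + 0.36·1.166472 = 2.342233
t=1.720000, p=2.342233:
  k1 = f(1.720000, 2.342233) = 1.277694
  k2 = f(1.900000, 2.572218) = 1.390387
  p ← 2.342233 + 0.36·1.390387 = 2.842772
p(2.08) ≈ 2.8428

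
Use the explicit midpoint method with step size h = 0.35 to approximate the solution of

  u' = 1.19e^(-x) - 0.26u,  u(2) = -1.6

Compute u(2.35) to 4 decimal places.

-1.4163

Midpoint: k1 = f(x_n, u_n); k2 = f(x_n + h/2, u_n + (h/2)·k1); u_{n+1} = u_n + h·k2.
x=2.000000, u=-1.600000:
  k1 = f(2.000000, -1.600000) = 0.577049
  k2 = f(2.175000, -1.499016) = 0.524938
  u ← -1.600000 + 0.35·0.524938 = -1.416272
u(2.35) ≈ -1.4163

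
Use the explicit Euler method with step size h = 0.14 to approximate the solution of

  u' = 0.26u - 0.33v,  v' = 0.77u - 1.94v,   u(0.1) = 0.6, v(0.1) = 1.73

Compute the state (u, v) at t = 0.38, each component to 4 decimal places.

0.5004, 1.0234

Euler on (u,v): u_{n+1} = u_n + h·u', v_{n+1} = v_n + h·v'.
0.100000: (0.600000, 1.730000); f=(-0.414900, -2.894200) → (0.541914, 1.324812)
0.240000: (0.541914, 1.324812); f=(-0.296290, -2.152862) → (0.500433, 1.023411)
(u(0.38), v(0.38)) ≈ (0.5004, 1.0234)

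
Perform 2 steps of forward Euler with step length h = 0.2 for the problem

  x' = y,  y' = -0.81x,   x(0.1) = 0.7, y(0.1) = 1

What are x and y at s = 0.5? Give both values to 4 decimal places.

Euler on (x,y): x_{n+1} = x_n + h·x', y_{n+1} = y_n + h·y'.
0.100000: (0.700000, 1.000000); f=(1.000000, -0.567000) → (0.900000, 0.886600)
0.300000: (0.900000, 0.886600); f=(0.886600, -0.729000) → (1.077320, 0.740800)
(x(0.5), y(0.5)) ≈ (1.0773, 0.7408)

1.0773, 0.7408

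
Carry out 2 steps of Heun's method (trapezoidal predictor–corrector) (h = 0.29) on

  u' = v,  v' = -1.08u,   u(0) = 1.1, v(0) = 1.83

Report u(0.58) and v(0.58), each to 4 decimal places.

1.9156, 0.8436

Heun on (u,v): k1 = f(x_n, state_n); k2 = f(x_n + h, state_n + h·k1); state_{n+1} = state_n + (h/2)·(k1 + k2).
0.000000: (1.100000, 1.830000)
  k1 = (1.830000, -1.188000)
  predictor → (1.630700, 1.485480)
  k2 = (1.485480, -1.761156)
  → (1.580745, 1.402372)
0.290000: (1.580745, 1.402372)
  k1 = (1.402372, -1.707204)
  predictor → (1.987433, 0.907283)
  k2 = (0.907283, -2.146427)
  → (1.915645, 0.843596)
(u(0.58), v(0.58)) ≈ (1.9156, 0.8436)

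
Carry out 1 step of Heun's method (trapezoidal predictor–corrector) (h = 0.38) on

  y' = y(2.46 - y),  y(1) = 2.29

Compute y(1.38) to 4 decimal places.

Heun: k1 = f(x_n, y_n); k2 = f(x_n + h, y_n + h·k1); y_{n+1} = y_n + (h/2)·(k1 + k2).
x=1.000000, y=2.290000:
  k1 = f(1.000000, 2.290000) = 0.389300
  k2 = f(1.380000, 2.437934) = 0.053795
  y ← 2.290000 + (0.38/2)·(0.389300 + 0.053795) = 2.374188
y(1.38) ≈ 2.3742

2.3742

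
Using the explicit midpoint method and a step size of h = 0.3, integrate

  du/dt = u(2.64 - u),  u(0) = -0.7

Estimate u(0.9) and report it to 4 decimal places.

Midpoint: k1 = f(t_n, u_n); k2 = f(t_n + h/2, u_n + (h/2)·k1); u_{n+1} = u_n + h·k2.
t=0.000000, u=-0.700000:
  k1 = f(0.000000, -0.700000) = -2.338000
  k2 = f(0.150000, -1.050700) = -3.877818
  u ← -0.700000 + 0.3·(-3.877818) = -1.863346
t=0.300000, u=-1.863346:
  k1 = f(0.300000, -1.863346) = -8.391289
  k2 = f(0.450000, -3.122039) = -17.989309
  u ← -1.863346 + 0.3·(-17.989309) = -7.260138
t=0.600000, u=-7.260138:
  k1 = f(0.600000, -7.260138) = -71.876374
  k2 = f(0.750000, -18.041595) = -373.128942
  u ← -7.260138 + 0.3·(-373.128942) = -119.198821
u(0.9) ≈ -119.1988

-119.1988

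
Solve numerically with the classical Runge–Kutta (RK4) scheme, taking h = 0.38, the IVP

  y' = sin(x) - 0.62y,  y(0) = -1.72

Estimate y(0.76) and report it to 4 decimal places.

RK4: k1 = f(x_n, y_n); k2 = f(x_n + h/2, y_n + (h/2)·k1); k3 = f(x_n + h/2, y_n + (h/2)·k2); k4 = f(x_n + h, y_n + h·k3); y_{n+1} = y_n + (h/6)·(k1 + 2k2 + 2k3 + k4).
x=0.000000, y=-1.720000:
  k1 = f(0.000000, -1.720000) = 1.066400
  k2 = f(0.190000, -1.517384) = 1.129637
  k3 = f(0.190000, -1.505369) = 1.122188
  k4 = f(0.380000, -1.293569) = 1.172933
  y ← -1.720000 + (0.38/6)·(k1 + 2k2 + 2k3 + k4) = -1.292944
x=0.380000, y=-1.292944:
  k1 = f(0.380000, -1.292944) = 1.172546
  k2 = f(0.570000, -1.070161) = 1.203132
  k3 = f(0.570000, -1.064349) = 1.199529
  k4 = f(0.760000, -0.837124) = 1.207938
  y ← -1.292944 + (0.38/6)·(k1 + 2k2 + 2k3 + k4) = -0.837843
y(0.76) ≈ -0.8378

-0.8378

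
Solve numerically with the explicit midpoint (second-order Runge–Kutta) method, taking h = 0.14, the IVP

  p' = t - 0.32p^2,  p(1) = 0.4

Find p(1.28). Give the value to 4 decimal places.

Midpoint: k1 = f(t_n, p_n); k2 = f(t_n + h/2, p_n + (h/2)·k1); p_{n+1} = p_n + h·k2.
t=1.000000, p=0.400000:
  k1 = f(1.000000, 0.400000) = 0.948800
  k2 = f(1.070000, 0.466416) = 1.000386
  p ← 0.400000 + 0.14·1.000386 = 0.540054
t=1.140000, p=0.540054:
  k1 = f(1.140000, 0.540054) = 1.046669
  k2 = f(1.210000, 0.613321) = 1.089628
  p ← 0.540054 + 0.14·1.089628 = 0.692602
p(1.28) ≈ 0.6926

0.6926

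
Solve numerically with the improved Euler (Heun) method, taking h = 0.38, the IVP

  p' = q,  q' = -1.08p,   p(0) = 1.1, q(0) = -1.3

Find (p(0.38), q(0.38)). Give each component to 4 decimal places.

0.5202, -1.6501

Heun on (p,q): k1 = f(t_n, state_n); k2 = f(t_n + h, state_n + h·k1); state_{n+1} = state_n + (h/2)·(k1 + k2).
0.000000: (1.100000, -1.300000)
  k1 = (-1.300000, -1.188000)
  predictor → (0.606000, -1.751440)
  k2 = (-1.751440, -0.654480)
  → (0.520226, -1.650071)
(p(0.38), q(0.38)) ≈ (0.5202, -1.6501)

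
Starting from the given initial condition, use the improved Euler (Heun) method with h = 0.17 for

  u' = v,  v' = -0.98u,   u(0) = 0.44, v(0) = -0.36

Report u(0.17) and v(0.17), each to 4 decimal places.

Heun on (u,v): k1 = f(x_n, state_n); k2 = f(x_n + h, state_n + h·k1); state_{n+1} = state_n + (h/2)·(k1 + k2).
0.000000: (0.440000, -0.360000)
  k1 = (-0.360000, -0.431200)
  predictor → (0.378800, -0.433304)
  k2 = (-0.433304, -0.371224)
  → (0.372569, -0.428206)
(u(0.17), v(0.17)) ≈ (0.3726, -0.4282)

0.3726, -0.4282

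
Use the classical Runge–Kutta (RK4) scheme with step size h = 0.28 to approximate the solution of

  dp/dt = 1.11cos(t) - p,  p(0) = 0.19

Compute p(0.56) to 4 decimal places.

0.5565

RK4: k1 = f(t_n, p_n); k2 = f(t_n + h/2, p_n + (h/2)·k1); k3 = f(t_n + h/2, p_n + (h/2)·k2); k4 = f(t_n + h, p_n + h·k3); p_{n+1} = p_n + (h/6)·(k1 + 2k2 + 2k3 + k4).
t=0.000000, p=0.190000:
  k1 = f(0.000000, 0.190000) = 0.920000
  k2 = f(0.140000, 0.318800) = 0.780340
  k3 = f(0.140000, 0.299248) = 0.799892
  k4 = f(0.280000, 0.413970) = 0.652802
  p ← 0.190000 + (0.28/6)·(k1 + 2k2 + 2k3 + k4) = 0.410886
t=0.280000, p=0.410886:
  k1 = f(0.280000, 0.410886) = 0.655886
  k2 = f(0.420000, 0.502710) = 0.510819
  k3 = f(0.420000, 0.482400) = 0.531128
  k4 = f(0.560000, 0.559602) = 0.380852
  p ← 0.410886 + (0.28/6)·(k1 + 2k2 + 2k3 + k4) = 0.556515
p(0.56) ≈ 0.5565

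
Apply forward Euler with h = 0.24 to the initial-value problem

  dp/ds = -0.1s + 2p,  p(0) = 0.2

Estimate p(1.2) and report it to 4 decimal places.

1.3276

Euler: p_{n+1} = p_n + h·f(s_n, p_n).
s=0.000000, p=0.200000: f=0.400000 → p ← 0.200000 + 0.24·0.400000 = 0.296000
s=0.240000, p=0.296000: f=0.568000 → p ← 0.296000 + 0.24·0.568000 = 0.432320
s=0.480000, p=0.432320: f=0.816640 → p ← 0.432320 + 0.24·0.816640 = 0.628314
s=0.720000, p=0.628314: f=1.184627 → p ← 0.628314 + 0.24·1.184627 = 0.912624
s=0.960000, p=0.912624: f=1.729248 → p ← 0.912624 + 0.24·1.729248 = 1.327644
p(1.2) ≈ 1.3276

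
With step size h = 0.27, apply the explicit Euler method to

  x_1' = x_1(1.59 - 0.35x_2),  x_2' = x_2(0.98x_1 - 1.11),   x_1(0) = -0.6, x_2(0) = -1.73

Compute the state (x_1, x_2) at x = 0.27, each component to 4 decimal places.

Euler on (x_1,x_2): x_1_{n+1} = x_1_n + h·x_1', x_2_{n+1} = x_2_n + h·x_2'.
0.000000: (-0.600000, -1.730000); f=(-1.317300, 2.937540) → (-0.955671, -0.936864)
(x_1(0.27), x_2(0.27)) ≈ (-0.9557, -0.9369)

-0.9557, -0.9369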